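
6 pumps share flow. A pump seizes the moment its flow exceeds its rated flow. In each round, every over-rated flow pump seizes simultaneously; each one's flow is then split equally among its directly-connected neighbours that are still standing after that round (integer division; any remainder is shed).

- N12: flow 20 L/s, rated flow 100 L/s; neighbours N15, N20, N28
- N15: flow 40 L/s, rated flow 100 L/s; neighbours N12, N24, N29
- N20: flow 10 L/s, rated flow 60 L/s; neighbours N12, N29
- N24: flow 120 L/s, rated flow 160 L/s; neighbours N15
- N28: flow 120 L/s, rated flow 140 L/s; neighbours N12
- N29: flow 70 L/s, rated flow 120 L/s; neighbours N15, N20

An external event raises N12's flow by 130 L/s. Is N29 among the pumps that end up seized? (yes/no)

no

Round 1 — N12 at 150 > 100. N12 seizes.
  N12 sheds 150 L/s to N15, N20, N28: 50 each.
    N15: 40+50 = 90 ≤ 100
    N20: 10+50 = 60 ≤ 60
    N28: 120+50 = 170 > 140
Round 2 — N28 seizes.
  N28 sheds 170 L/s: no online neighbours, lost.
No further seizures.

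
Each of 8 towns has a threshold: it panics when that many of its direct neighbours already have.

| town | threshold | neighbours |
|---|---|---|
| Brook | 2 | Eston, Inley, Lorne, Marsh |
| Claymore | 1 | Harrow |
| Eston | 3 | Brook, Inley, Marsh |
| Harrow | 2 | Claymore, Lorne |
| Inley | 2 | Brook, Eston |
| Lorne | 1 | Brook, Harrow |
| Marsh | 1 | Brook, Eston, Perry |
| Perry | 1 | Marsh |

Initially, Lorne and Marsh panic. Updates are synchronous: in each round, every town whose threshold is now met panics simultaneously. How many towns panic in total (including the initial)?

Round 1 — Lorne, Marsh panic (initial).
Round 2 — checking thresholds:
  Brook: 2 of 4 neighbours ≥ 2, panics.
  Eston: 1 of 3 neighbours < 3, not yet.
  Harrow: 1 of 2 neighbours < 2, not yet.
  Perry: 1 of 1 neighbours ≥ 1, panics.
Round 3 — no new panics; cascade stops.

4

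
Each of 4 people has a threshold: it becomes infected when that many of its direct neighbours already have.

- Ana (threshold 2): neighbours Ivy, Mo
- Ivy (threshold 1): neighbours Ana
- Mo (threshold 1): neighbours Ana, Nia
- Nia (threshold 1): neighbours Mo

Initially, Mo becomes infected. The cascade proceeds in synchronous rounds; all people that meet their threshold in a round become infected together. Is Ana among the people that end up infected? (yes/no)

Round 1 — Mo becomes infected (initial).
Round 2 — checking thresholds:
  Ana: 1 of 2 neighbours < 2, not yet.
  Nia: 1 of 1 neighbours ≥ 1, becomes infected.
Round 3 — no new infections; cascade stops.

no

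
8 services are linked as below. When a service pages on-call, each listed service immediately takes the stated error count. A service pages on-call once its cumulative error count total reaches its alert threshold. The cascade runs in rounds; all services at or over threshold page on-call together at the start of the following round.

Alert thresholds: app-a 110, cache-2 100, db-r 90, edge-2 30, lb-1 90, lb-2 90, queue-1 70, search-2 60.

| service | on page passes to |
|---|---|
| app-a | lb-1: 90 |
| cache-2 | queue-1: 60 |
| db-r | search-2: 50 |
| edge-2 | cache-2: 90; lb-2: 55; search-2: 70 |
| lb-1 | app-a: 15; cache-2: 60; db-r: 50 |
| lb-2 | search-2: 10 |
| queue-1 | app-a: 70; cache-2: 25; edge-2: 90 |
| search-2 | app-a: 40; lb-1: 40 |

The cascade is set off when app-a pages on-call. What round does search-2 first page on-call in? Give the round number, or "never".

never

Round 1 — app-a pages on-call (initial).
  lb-1: +90 → 90 ≥ 90
Round 2 — lb-1 pages on-call.
  cache-2: +60 → 60 < 100
  db-r: +50 → 50 < 90
No further pages.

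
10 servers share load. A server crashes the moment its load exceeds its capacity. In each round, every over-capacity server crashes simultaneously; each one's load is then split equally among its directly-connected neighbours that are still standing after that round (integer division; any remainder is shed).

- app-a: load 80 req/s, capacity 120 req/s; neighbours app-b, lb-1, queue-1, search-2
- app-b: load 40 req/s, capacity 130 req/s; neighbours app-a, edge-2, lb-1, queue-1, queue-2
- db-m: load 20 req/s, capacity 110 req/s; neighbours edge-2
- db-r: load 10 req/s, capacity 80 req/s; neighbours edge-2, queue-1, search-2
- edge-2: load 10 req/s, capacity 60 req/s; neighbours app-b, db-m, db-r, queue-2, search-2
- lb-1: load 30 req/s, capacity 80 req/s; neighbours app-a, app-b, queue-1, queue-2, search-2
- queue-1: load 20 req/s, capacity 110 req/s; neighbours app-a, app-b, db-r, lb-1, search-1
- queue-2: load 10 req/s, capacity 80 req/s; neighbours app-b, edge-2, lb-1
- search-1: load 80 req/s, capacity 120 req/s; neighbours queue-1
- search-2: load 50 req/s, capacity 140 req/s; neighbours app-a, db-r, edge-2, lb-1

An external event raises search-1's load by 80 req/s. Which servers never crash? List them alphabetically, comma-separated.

Round 1 — search-1 at 160 > 120. search-1 crashes.
  search-1 sheds 160 req/s to queue-1: 160 each.
    queue-1: 20+160 = 180 > 110
Round 2 — queue-1 crashes.
  queue-1 sheds 180 req/s to app-a, app-b, db-r, lb-1: 45 each.
    app-a: 80+45 = 125 > 120
    app-b: 40+45 = 85 ≤ 130
    db-r: 10+45 = 55 ≤ 80
    lb-1: 30+45 = 75 ≤ 80
Round 3 — app-a crashes.
  app-a sheds 125 req/s to app-b, lb-1, search-2: 41 each (2 lost).
    app-b: 85+41 = 126 ≤ 130
    lb-1: 75+41 = 116 > 80
    search-2: 50+41 = 91 ≤ 140
Round 4 — lb-1 crashes.
  lb-1 sheds 116 req/s to app-b, queue-2, search-2: 38 each (2 lost).
    app-b: 126+38 = 164 > 130
    queue-2: 10+38 = 48 ≤ 80
    search-2: 91+38 = 129 ≤ 140
Round 5 — app-b crashes.
  app-b sheds 164 req/s to edge-2, queue-2: 82 each.
    edge-2: 10+82 = 92 > 60
    queue-2: 48+82 = 130 > 80
Round 6 — edge-2, queue-2 crash.
  edge-2 sheds 92 req/s to db-m, db-r, search-2: 30 each (2 lost).
    db-m: 20+30 = 50 ≤ 110
    db-r: 55+30 = 85 > 80
    search-2: 129+30 = 159 > 140
  queue-2 sheds 130 req/s: no online neighbours, lost.
Round 7 — db-r, search-2 crash.
  db-r sheds 85 req/s: no online neighbours, lost.
  search-2 sheds 159 req/s: no online neighbours, lost.
No further crashes.

db-m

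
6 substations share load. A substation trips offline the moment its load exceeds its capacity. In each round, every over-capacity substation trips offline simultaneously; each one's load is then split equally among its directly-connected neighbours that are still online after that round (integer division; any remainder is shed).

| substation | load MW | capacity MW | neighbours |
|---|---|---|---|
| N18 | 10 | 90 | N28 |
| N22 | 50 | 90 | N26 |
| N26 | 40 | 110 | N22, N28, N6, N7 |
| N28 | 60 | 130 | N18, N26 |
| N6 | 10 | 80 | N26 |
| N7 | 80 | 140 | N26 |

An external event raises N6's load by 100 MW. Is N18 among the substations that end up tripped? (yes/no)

Round 1 — N6 at 110 > 80. N6 trips offline.
  N6 sheds 110 MW to N26: 110 each.
    N26: 40+110 = 150 > 110
Round 2 — N26 trips offline.
  N26 sheds 150 MW to N22, N28, N7: 50 each.
    N22: 50+50 = 100 > 90
    N28: 60+50 = 110 ≤ 130
    N7: 80+50 = 130 ≤ 140
Round 3 — N22 trips offline.
  N22 sheds 100 MW: no online neighbours, lost.
No further trips.

no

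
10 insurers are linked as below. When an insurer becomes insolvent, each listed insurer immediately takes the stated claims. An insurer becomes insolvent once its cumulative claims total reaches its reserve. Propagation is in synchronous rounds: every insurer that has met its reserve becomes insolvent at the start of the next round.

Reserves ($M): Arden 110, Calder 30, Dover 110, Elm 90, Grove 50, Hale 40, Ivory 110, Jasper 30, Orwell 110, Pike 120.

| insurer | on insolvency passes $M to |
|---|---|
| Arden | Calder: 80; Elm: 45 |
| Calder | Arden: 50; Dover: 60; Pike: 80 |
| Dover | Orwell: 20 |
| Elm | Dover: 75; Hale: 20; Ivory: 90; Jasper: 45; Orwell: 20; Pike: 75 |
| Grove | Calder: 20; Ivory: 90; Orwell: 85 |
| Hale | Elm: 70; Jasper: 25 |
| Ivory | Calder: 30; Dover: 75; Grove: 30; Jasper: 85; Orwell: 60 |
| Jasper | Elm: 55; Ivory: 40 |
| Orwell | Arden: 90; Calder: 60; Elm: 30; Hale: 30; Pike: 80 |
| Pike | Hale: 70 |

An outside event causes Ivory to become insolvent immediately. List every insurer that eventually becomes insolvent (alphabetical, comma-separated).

Calder, Dover, Ivory, Jasper

Round 1 — Ivory becomes insolvent (initial).
  Calder: +30 → 30 ≥ 30
  Dover: +75 → 75 < 110
  Grove: +30 → 30 < 50
  Jasper: +85 → 85 ≥ 30
  Orwell: +60 → 60 < 110
Round 2 — Calder, Jasper become insolvent.
  Arden: +50 → 50 < 110
  Dover: +60 → 135 ≥ 110
  Elm: +55 → 55 < 90
  Pike: +80 → 80 < 120
Round 3 — Dover becomes insolvent.
  Orwell: +20 → 80 < 110
No further insolvencies.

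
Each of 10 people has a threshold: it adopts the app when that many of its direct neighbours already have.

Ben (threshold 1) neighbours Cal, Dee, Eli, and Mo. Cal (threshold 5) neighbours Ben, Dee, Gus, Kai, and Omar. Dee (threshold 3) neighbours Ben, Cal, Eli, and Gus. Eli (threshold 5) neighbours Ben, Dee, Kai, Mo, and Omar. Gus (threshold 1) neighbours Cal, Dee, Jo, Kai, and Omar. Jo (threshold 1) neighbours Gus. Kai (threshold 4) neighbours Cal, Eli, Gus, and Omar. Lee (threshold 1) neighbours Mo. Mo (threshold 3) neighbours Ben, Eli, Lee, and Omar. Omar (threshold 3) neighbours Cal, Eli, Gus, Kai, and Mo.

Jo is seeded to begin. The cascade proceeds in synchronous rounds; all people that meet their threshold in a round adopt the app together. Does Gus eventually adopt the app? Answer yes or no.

Round 1 — Jo adopts the app (initial).
Round 2 — checking thresholds:
  Gus: 1 of 5 neighbours ≥ 1, adopts the app.
Round 3 — no new adoptions; cascade stops.

yes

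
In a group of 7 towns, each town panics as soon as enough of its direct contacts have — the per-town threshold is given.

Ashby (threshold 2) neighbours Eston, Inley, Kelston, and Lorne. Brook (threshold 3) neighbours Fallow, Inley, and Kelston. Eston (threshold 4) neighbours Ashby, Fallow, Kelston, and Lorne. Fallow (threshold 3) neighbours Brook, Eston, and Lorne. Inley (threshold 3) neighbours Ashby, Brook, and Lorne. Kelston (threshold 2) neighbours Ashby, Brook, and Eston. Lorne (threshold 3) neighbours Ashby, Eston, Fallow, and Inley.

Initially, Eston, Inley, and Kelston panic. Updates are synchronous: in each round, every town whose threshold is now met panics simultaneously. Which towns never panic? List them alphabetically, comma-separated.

Brook, Fallow

Round 1 — Eston, Inley, Kelston panic (initial).
Round 2 — checking thresholds:
  Ashby: 3 of 4 neighbours ≥ 2, panics.
  Brook: 2 of 3 neighbours < 3, holds.
  Fallow: 1 of 3 neighbours < 3, holds.
  Lorne: 2 of 4 neighbours < 3, holds.
Round 3 — checking thresholds:
  Brook: 2 of 3 neighbours < 3, holds.
  Fallow: 1 of 3 neighbours < 3, holds.
  Lorne: 3 of 4 neighbours ≥ 3, panics.
Round 4 — no new panics; cascade stops.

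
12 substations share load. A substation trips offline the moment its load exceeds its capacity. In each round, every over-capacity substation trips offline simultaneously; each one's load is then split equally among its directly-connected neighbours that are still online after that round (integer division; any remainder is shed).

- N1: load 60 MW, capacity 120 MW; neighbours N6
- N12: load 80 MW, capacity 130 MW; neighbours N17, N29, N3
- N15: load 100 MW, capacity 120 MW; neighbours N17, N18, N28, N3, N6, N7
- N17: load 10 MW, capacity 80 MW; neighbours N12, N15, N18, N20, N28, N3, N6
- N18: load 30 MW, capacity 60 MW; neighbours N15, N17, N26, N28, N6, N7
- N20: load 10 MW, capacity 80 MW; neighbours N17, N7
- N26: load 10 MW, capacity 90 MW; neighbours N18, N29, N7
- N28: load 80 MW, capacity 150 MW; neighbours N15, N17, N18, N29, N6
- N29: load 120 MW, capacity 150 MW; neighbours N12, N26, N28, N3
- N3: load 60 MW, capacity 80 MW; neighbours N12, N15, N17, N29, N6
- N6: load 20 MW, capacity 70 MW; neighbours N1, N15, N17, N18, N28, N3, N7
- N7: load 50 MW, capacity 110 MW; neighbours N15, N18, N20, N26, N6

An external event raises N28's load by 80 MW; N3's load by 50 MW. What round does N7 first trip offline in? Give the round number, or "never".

3

Round 1 — N28 at 160 > 150; N3 at 110 > 80. N28, N3 trip offline.
  N28 sheds 160 MW to N15, N17, N18, N29, N6: 32 each.
    N15: 100+32 = 132 > 120
    N17: 10+32 = 42 ≤ 80
    N18: 30+32 = 62 > 60
    N29: 120+32 = 152 > 150
    N6: 20+32 = 52 ≤ 70
  N3 sheds 110 MW to N12, N15, N17, N29, N6: 22 each.
    N12: 80+22 = 102 ≤ 130
    N15: 132+22 = 154 > 120
    N17: 42+22 = 64 ≤ 80
    N29: 152+22 = 174 > 150
    N6: 52+22 = 74 > 70
Round 2 — N15, N18, N29, N6 trip offline.
  N15 sheds 154 MW to N17, N7: 77 each.
    N17: 64+77 = 141 > 80
    N7: 50+77 = 127 > 110
  N18 sheds 62 MW to N17, N26, N7: 20 each (2 lost).
    N17: 141+20 = 161 > 80
    N26: 10+20 = 30 ≤ 90
    N7: 127+20 = 147 > 110
  N29 sheds 174 MW to N12, N26: 87 each.
    N12: 102+87 = 189 > 130
    N26: 30+87 = 117 > 90
  N6 sheds 74 MW to N1, N17, N7: 24 each (2 lost).
    N1: 60+24 = 84 ≤ 120
    N17: 161+24 = 185 > 80
    N7: 147+24 = 171 > 110
Round 3 — N12, N17, N26, N7 trip offline.
  N12 sheds 189 MW: no online neighbours, lost.
  N17 sheds 185 MW to N20: 185 each.
    N20: 10+185 = 195 > 80
  N26 sheds 117 MW: no online neighbours, lost.
  N7 sheds 171 MW to N20: 171 each.
    N20: 195+171 = 366 > 80
Round 4 — N20 trips offline.
  N20 sheds 366 MW: no online neighbours, lost.
No further trips.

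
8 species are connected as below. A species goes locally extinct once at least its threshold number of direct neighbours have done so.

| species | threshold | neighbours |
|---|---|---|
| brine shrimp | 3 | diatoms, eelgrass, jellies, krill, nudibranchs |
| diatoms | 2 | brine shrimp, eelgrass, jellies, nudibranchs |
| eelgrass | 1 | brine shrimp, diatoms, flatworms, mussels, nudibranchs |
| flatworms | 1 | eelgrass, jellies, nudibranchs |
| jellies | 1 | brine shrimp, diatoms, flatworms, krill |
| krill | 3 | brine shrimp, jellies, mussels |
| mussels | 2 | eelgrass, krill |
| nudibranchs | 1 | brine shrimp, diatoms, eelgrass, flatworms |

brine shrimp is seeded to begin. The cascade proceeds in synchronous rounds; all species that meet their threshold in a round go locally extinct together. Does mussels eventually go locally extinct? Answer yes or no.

no

Round 1 — brine shrimp goes locally extinct (initial).
Round 2 — checking thresholds:
  diatoms: 1 of 4 neighbours < 2, holds.
  eelgrass: 1 of 5 neighbours ≥ 1, goes locally extinct.
  jellies: 1 of 4 neighbours ≥ 1, goes locally extinct.
  krill: 1 of 3 neighbours < 3, holds.
  nudibranchs: 1 of 4 neighbours ≥ 1, goes locally extinct.
Round 3 — checking thresholds:
  diatoms: 4 of 4 neighbours ≥ 2, goes locally extinct.
  flatworms: 3 of 3 neighbours ≥ 1, goes locally extinct.
  krill: 2 of 3 neighbours < 3, holds.
  mussels: 1 of 2 neighbours < 2, holds.
Round 4 — no new extinctions; cascade stops.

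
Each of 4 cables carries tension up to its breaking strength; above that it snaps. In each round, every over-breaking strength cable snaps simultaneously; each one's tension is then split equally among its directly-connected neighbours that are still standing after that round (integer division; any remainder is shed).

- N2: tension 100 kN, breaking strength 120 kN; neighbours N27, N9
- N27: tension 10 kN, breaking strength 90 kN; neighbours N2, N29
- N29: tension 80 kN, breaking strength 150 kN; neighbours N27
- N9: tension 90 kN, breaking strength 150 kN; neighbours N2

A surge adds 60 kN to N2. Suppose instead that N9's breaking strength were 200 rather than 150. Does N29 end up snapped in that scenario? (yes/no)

With N9's breaking strength at 200:
Round 1 — N2 at 160 > 120. N2 snaps.
  N2 sheds 160 kN to N27, N9: 80 each.
    N27: 10+80 = 90 ≤ 90
    N9: 90+80 = 170 ≤ 200
No further breaks.

no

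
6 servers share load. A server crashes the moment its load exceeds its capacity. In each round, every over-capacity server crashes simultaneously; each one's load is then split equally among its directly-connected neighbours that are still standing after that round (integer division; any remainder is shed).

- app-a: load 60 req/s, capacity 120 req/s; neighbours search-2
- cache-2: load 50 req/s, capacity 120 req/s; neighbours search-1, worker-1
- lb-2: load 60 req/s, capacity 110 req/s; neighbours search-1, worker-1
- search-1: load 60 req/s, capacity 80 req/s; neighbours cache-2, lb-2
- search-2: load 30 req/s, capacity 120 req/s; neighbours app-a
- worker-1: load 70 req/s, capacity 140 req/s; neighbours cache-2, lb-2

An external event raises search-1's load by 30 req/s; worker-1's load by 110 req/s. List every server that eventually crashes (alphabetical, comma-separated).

cache-2, lb-2, search-1, worker-1

Round 1 — search-1 at 90 > 80; worker-1 at 180 > 140. search-1, worker-1 crash.
  search-1 sheds 90 req/s to cache-2, lb-2: 45 each.
    cache-2: 50+45 = 95 ≤ 120
    lb-2: 60+45 = 105 ≤ 110
  worker-1 sheds 180 req/s to cache-2, lb-2: 90 each.
    cache-2: 95+90 = 185 > 120
    lb-2: 105+90 = 195 > 110
Round 2 — cache-2, lb-2 crash.
  cache-2 sheds 185 req/s: no online neighbours, lost.
  lb-2 sheds 195 req/s: no online neighbours, lost.
No further crashes.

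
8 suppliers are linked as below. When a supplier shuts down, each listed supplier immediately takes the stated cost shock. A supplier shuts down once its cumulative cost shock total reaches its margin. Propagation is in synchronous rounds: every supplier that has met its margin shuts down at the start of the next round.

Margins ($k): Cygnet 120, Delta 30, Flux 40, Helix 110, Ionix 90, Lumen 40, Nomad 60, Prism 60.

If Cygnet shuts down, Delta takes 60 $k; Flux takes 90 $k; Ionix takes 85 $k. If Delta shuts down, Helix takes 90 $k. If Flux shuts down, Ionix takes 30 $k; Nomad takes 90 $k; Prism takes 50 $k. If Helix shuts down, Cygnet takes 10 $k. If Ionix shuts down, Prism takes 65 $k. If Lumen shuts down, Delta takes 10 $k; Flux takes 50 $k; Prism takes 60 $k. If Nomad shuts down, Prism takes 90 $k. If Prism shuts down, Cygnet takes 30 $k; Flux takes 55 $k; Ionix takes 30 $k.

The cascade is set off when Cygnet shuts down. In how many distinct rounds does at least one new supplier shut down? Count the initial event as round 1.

Round 1 — Cygnet shuts down (initial).
  Delta: +60 → 60 ≥ 30
  Flux: +90 → 90 ≥ 40
  Ionix: +85 → 85 < 90
Round 2 — Delta, Flux shut down.
  Helix: +90 → 90 < 110
  Ionix: +30 → 115 ≥ 90
  Nomad: +90 → 90 ≥ 60
  Prism: +50 → 50 < 60
Round 3 — Ionix, Nomad shut down.
  Prism: +65+90 → 205 ≥ 60
Round 4 — Prism shuts down.
No further shutdowns.

4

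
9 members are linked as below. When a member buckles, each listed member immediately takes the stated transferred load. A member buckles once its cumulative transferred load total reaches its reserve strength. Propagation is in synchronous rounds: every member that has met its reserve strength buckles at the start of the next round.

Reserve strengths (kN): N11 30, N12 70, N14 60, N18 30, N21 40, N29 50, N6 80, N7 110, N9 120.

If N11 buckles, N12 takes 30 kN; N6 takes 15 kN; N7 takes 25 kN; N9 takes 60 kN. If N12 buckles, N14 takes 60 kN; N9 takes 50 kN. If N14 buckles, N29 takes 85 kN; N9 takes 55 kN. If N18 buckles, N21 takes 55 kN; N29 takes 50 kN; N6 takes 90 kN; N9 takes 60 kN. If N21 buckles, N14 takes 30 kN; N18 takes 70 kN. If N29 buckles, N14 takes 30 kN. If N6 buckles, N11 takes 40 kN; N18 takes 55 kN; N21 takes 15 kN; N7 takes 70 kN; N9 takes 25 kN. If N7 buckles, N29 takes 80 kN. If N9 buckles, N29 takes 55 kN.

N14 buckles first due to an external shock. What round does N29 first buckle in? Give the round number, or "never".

2

Round 1 — N14 buckles (initial).
  N29: +85 → 85 ≥ 50
  N9: +55 → 55 < 120
Round 2 — N29 buckles.
No further bucklings.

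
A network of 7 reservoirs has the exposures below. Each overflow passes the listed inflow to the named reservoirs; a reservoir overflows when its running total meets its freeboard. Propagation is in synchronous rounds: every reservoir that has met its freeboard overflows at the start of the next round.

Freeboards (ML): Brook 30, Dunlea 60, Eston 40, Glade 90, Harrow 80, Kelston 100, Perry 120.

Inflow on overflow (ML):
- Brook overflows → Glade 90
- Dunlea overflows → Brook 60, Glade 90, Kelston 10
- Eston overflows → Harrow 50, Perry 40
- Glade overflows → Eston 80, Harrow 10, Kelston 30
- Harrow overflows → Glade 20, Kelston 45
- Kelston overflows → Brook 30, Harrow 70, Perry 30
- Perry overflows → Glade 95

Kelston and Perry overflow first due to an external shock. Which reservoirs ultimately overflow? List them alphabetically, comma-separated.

Round 1 — Kelston, Perry overflow (initial).
  Brook: +30 → 30 ≥ 30
  Glade: +95 → 95 ≥ 90
  Harrow: +70 → 70 < 80
Round 2 — Brook, Glade overflow.
  Eston: +80 → 80 ≥ 40
  Harrow: +10 → 80 ≥ 80
Round 3 — Eston, Harrow overflow.
No further overflows.

Brook, Eston, Glade, Harrow, Kelston, Perry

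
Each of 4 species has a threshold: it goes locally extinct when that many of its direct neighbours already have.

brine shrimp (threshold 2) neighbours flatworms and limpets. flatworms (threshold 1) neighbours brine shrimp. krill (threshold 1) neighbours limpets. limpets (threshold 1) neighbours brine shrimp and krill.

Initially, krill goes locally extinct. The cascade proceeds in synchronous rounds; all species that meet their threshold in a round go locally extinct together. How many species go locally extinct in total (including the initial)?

Round 1 — krill goes locally extinct (initial).
Round 2 — checking thresholds:
  limpets: 1 of 2 neighbours ≥ 1, goes locally extinct.
Round 3 — no new extinctions; cascade stops.

2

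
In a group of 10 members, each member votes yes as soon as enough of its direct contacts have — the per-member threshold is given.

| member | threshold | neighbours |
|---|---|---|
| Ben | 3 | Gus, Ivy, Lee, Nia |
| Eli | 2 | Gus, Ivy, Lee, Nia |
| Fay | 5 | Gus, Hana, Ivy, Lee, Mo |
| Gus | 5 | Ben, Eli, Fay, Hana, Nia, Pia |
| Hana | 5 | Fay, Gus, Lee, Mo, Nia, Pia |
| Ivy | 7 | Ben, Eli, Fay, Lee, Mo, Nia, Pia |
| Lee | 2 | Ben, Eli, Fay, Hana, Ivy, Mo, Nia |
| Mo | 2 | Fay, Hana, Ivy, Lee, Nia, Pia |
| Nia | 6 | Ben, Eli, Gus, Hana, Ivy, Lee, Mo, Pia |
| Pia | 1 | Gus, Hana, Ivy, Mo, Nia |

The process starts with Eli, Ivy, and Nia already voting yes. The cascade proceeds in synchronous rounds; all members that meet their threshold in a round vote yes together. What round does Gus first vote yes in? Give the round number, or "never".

Round 1 — Eli, Ivy, Nia vote yes (initial).
Round 2 — checking thresholds:
  Ben: 2 of 4 neighbours < 3, below threshold.
  Fay: 1 of 5 neighbours < 5, below threshold.
  Gus: 2 of 6 neighbours < 5, below threshold.
  Hana: 1 of 6 neighbours < 5, below threshold.
  Lee: 3 of 7 neighbours ≥ 2, votes yes.
  Mo: 2 of 6 neighbours ≥ 2, votes yes.
  Pia: 2 of 5 neighbours ≥ 1, votes yes.
Round 3 — checking thresholds:
  Ben: 3 of 4 neighbours ≥ 3, votes yes.
  Fay: 3 of 5 neighbours < 5, below threshold.
  Gus: 3 of 6 neighbours < 5, below threshold.
  Hana: 4 of 6 neighbours < 5, below threshold.
Round 4 — no new yes votes; cascade stops.

never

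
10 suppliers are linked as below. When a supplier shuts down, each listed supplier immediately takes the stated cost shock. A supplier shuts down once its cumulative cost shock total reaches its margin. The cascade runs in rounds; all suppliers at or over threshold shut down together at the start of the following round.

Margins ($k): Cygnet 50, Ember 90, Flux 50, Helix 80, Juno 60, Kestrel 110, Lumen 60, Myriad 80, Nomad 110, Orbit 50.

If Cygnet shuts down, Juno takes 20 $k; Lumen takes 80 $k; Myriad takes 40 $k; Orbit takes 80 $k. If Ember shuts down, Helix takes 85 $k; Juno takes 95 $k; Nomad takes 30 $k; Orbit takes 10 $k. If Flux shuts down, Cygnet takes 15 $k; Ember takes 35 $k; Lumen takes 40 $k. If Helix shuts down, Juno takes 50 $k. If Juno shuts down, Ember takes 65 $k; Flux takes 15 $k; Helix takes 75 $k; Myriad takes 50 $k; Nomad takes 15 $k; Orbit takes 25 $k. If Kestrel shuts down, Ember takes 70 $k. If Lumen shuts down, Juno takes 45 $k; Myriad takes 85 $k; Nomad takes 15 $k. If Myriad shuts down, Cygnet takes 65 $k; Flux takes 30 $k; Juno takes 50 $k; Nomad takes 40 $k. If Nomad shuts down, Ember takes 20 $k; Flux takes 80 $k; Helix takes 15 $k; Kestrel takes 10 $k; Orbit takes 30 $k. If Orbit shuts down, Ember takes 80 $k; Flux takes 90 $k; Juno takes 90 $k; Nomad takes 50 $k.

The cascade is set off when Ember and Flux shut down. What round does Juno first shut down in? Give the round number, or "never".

2

Round 1 — Ember, Flux shut down (initial).
  Cygnet: +15 → 15 < 50
  Helix: +85 → 85 ≥ 80
  Juno: +95 → 95 ≥ 60
  Lumen: +40 → 40 < 60
  Nomad: +30 → 30 < 110
  Orbit: +10 → 10 < 50
Round 2 — Helix, Juno shut down.
  Myriad: +50 → 50 < 80
  Nomad: +15 → 45 < 110
  Orbit: +25 → 35 < 50
No further shutdowns.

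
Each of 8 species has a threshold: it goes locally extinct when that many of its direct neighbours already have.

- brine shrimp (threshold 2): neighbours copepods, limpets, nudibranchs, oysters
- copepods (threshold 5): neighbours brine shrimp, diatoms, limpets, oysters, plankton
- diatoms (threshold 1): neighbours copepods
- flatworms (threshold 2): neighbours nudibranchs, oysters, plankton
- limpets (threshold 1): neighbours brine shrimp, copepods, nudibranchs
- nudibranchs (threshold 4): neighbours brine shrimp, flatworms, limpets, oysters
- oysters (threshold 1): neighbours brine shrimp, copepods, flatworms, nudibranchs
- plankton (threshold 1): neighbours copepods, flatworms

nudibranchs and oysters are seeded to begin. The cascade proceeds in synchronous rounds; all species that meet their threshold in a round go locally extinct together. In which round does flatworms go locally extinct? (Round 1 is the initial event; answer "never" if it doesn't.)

Round 1 — nudibranchs, oysters go locally extinct (initial).
Round 2 — checking thresholds:
  brine shrimp: 2 of 4 neighbours ≥ 2, goes locally extinct.
  copepods: 1 of 5 neighbours < 5, not yet.
  flatworms: 2 of 3 neighbours ≥ 2, goes locally extinct.
  limpets: 1 of 3 neighbours ≥ 1, goes locally extinct.
Round 3 — checking thresholds:
  copepods: 3 of 5 neighbours < 5, not yet.
  plankton: 1 of 2 neighbours ≥ 1, goes locally extinct.
Round 4 — no new extinctions; cascade stops.

2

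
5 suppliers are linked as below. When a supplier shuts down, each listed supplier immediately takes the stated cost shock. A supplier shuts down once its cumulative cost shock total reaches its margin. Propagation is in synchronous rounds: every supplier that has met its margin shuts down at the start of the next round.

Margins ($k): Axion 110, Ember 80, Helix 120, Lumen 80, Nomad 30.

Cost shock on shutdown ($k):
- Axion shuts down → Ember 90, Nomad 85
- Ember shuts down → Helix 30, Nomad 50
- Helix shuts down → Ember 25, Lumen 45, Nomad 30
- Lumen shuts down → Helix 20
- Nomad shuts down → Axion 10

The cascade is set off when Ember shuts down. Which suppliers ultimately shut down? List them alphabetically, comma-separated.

Round 1 — Ember shuts down (initial).
  Helix: +30 → 30 < 120
  Nomad: +50 → 50 ≥ 30
Round 2 — Nomad shuts down.
  Axion: +10 → 10 < 110
No further shutdowns.

Ember, Nomad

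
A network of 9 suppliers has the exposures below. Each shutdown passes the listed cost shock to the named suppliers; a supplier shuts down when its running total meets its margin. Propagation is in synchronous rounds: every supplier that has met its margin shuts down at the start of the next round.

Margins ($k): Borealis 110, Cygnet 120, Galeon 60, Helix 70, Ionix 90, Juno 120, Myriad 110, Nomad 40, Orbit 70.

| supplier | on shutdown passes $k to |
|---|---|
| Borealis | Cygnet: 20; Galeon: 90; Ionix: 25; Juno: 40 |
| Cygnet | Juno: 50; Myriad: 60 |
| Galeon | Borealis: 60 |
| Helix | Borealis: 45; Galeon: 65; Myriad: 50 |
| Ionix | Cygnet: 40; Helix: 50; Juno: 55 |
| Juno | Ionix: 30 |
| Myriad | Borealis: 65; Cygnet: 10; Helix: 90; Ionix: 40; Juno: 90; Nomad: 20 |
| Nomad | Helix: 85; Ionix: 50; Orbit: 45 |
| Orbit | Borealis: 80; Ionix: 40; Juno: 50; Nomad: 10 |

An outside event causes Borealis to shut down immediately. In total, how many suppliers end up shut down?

2

Round 1 — Borealis shuts down (initial).
  Cygnet: +20 → 20 < 120
  Galeon: +90 → 90 ≥ 60
  Ionix: +25 → 25 < 90
  Juno: +40 → 40 < 120
Round 2 — Galeon shuts down.
No further shutdowns.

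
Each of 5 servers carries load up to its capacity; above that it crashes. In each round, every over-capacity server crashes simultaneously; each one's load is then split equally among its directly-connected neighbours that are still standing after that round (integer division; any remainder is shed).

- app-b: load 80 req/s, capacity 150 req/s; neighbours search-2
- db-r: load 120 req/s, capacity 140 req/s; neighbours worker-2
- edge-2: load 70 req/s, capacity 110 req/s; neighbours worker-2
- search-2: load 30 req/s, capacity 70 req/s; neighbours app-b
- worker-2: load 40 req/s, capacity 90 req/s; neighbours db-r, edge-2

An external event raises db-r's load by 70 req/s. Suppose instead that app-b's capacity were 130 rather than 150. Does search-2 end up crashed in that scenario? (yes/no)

no

With app-b's capacity at 130:
Round 1 — db-r at 190 > 140. db-r crashes.
  db-r sheds 190 req/s to worker-2: 190 each.
    worker-2: 40+190 = 230 > 90
Round 2 — worker-2 crashes.
  worker-2 sheds 230 req/s to edge-2: 230 each.
    edge-2: 70+230 = 300 > 110
Round 3 — edge-2 crashes.
  edge-2 sheds 300 req/s: no online neighbours, lost.
No further crashes.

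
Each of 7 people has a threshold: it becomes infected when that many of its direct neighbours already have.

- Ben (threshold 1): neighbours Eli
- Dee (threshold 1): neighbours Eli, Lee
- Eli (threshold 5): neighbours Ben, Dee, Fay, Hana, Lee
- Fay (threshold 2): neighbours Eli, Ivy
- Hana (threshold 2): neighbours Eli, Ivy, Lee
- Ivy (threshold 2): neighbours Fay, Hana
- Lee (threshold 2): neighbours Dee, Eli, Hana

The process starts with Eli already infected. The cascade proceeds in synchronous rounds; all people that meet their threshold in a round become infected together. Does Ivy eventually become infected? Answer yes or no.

Round 1 — Eli becomes infected (initial).
Round 2 — checking thresholds:
  Ben: 1 of 1 neighbours ≥ 1, becomes infected.
  Dee: 1 of 2 neighbours ≥ 1, becomes infected.
  Fay: 1 of 2 neighbours < 2, holds.
  Hana: 1 of 3 neighbours < 2, holds.
  Lee: 1 of 3 neighbours < 2, holds.
Round 3 — checking thresholds:
  Fay: 1 of 2 neighbours < 2, holds.
  Hana: 1 of 3 neighbours < 2, holds.
  Lee: 2 of 3 neighbours ≥ 2, becomes infected.
Round 4 — checking thresholds:
  Fay: 1 of 2 neighbours < 2, holds.
  Hana: 2 of 3 neighbours ≥ 2, becomes infected.
Round 5 — no new infections; cascade stops.

no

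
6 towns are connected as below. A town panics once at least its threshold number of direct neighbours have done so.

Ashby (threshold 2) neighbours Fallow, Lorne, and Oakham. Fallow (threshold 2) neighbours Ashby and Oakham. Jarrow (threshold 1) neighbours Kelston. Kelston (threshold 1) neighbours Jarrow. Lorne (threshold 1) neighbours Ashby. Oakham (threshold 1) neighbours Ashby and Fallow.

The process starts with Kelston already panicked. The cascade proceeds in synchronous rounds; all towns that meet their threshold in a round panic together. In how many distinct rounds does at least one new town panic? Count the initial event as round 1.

2

Round 1 — Kelston panics (initial).
Round 2 — checking thresholds:
  Jarrow: 1 of 1 neighbours ≥ 1, panics.
Round 3 — no new panics; cascade stops.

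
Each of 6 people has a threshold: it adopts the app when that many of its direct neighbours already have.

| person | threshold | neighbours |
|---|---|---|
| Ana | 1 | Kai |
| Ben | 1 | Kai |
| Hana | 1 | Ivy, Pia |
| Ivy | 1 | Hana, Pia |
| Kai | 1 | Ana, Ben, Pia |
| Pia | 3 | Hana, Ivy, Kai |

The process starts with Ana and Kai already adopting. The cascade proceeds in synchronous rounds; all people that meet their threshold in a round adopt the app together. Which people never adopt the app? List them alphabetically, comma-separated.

Round 1 — Ana, Kai adopt the app (initial).
Round 2 — checking thresholds:
  Ben: 1 of 1 neighbours ≥ 1, adopts the app.
  Pia: 1 of 3 neighbours < 3, not yet.
Round 3 — no new adoptions; cascade stops.

Hana, Ivy, Pia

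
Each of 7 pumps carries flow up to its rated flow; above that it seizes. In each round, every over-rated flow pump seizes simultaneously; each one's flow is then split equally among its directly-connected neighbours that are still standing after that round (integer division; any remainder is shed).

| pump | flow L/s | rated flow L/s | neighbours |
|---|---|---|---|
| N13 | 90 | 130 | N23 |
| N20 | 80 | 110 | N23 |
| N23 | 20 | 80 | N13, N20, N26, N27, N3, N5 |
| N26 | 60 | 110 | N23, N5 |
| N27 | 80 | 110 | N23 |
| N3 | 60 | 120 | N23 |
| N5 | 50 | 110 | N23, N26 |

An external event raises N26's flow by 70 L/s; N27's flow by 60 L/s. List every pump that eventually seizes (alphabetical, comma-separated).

Round 1 — N26 at 130 > 110; N27 at 140 > 110. N26, N27 seize.
  N26 sheds 130 L/s to N23, N5: 65 each.
    N23: 20+65 = 85 > 80
    N5: 50+65 = 115 > 110
  N27 sheds 140 L/s to N23: 140 each.
    N23: 85+140 = 225 > 80
Round 2 — N23, N5 seize.
  N23 sheds 225 L/s to N13, N20, N3: 75 each.
    N13: 90+75 = 165 > 130
    N20: 80+75 = 155 > 110
    N3: 60+75 = 135 > 120
  N5 sheds 115 L/s: no online neighbours, lost.
Round 3 — N13, N20, N3 seize.
  N13 sheds 165 L/s: no online neighbours, lost.
  N20 sheds 155 L/s: no online neighbours, lost.
  N3 sheds 135 L/s: no online neighbours, lost.
No further seizures.

N13, N20, N23, N26, N27, N3, N5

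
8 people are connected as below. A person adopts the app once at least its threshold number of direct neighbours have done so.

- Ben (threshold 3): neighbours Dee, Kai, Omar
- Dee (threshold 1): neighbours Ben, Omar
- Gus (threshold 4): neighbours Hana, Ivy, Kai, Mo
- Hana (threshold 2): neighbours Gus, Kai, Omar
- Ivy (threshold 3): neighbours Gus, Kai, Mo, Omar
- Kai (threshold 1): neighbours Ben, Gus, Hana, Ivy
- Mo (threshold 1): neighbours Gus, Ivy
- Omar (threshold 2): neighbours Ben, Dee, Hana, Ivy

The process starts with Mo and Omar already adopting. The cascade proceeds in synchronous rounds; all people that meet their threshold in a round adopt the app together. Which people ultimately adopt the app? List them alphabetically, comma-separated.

Dee, Mo, Omar

Round 1 — Mo, Omar adopt the app (initial).
Round 2 — checking thresholds:
  Ben: 1 of 3 neighbours < 3, holds.
  Dee: 1 of 2 neighbours ≥ 1, adopts the app.
  Gus: 1 of 4 neighbours < 4, holds.
  Hana: 1 of 3 neighbours < 2, holds.
  Ivy: 2 of 4 neighbours < 3, holds.
Round 3 — no new adoptions; cascade stops.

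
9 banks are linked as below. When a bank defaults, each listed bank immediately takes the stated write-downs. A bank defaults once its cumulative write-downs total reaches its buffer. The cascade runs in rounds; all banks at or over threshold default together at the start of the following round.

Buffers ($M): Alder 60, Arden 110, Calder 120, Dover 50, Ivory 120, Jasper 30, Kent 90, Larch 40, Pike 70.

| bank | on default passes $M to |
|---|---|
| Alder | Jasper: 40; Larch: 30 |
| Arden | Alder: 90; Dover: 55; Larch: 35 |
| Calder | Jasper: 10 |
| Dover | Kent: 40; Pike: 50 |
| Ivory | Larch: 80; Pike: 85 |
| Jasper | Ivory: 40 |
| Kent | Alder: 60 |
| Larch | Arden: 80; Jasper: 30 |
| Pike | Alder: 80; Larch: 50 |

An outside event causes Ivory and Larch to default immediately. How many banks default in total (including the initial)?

Round 1 — Ivory, Larch default (initial).
  Arden: +80 → 80 < 110
  Jasper: +30 → 30 ≥ 30
  Pike: +85 → 85 ≥ 70
Round 2 — Jasper, Pike default.
  Alder: +80 → 80 ≥ 60
Round 3 — Alder defaults.
No further defaults.

5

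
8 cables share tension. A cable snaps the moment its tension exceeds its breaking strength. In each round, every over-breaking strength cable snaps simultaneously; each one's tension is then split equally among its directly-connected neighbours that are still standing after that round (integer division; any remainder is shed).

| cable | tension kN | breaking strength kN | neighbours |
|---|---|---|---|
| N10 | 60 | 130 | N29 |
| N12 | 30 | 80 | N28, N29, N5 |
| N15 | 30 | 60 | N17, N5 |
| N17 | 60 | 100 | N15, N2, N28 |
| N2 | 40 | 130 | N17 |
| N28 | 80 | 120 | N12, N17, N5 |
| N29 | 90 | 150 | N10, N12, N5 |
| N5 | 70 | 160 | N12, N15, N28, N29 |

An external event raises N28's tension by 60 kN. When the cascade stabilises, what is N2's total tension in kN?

Round 1 — N28 at 140 > 120. N28 snaps.
  N28 sheds 140 kN to N12, N17, N5: 46 each (2 lost).
    N12: 30+46 = 76 ≤ 80
    N17: 60+46 = 106 > 100
    N5: 70+46 = 116 ≤ 160
Round 2 — N17 snaps.
  N17 sheds 106 kN to N15, N2: 53 each.
    N15: 30+53 = 83 > 60
    N2: 40+53 = 93 ≤ 130
Round 3 — N15 snaps.
  N15 sheds 83 kN to N5: 83 each.
    N5: 116+83 = 199 > 160
Round 4 — N5 snaps.
  N5 sheds 199 kN to N12, N29: 99 each (1 lost).
    N12: 76+99 = 175 > 80
    N29: 90+99 = 189 > 150
Round 5 — N12, N29 snap.
  N12 sheds 175 kN: no online neighbours, lost.
  N29 sheds 189 kN to N10: 189 each.
    N10: 60+189 = 249 > 130
Round 6 — N10 snaps.
  N10 sheds 249 kN: no online neighbours, lost.
No further breaks.

93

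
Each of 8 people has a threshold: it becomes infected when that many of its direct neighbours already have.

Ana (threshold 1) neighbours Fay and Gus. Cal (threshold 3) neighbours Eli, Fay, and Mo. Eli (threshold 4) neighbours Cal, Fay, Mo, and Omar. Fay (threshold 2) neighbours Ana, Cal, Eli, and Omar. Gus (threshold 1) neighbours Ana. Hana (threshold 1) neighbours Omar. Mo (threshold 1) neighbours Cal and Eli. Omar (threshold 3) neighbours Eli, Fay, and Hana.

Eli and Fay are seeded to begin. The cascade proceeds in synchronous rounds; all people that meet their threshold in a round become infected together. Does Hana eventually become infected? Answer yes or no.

no

Round 1 — Eli, Fay become infected (initial).
Round 2 — checking thresholds:
  Ana: 1 of 2 neighbours ≥ 1, becomes infected.
  Cal: 2 of 3 neighbours < 3, not yet.
  Mo: 1 of 2 neighbours ≥ 1, becomes infected.
  Omar: 2 of 3 neighbours < 3, not yet.
Round 3 — checking thresholds:
  Cal: 3 of 3 neighbours ≥ 3, becomes infected.
  Gus: 1 of 1 neighbours ≥ 1, becomes infected.
  Omar: 2 of 3 neighbours < 3, not yet.
Round 4 — no new infections; cascade stops.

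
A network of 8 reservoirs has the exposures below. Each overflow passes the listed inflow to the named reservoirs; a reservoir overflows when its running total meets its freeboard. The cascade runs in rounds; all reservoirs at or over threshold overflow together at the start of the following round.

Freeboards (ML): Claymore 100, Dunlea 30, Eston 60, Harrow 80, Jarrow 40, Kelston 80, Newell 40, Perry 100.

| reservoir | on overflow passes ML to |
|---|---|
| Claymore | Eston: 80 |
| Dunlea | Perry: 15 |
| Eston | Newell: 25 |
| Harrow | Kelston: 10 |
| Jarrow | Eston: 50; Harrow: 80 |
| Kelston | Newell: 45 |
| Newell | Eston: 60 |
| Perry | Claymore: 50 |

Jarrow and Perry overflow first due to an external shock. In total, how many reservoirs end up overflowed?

Round 1 — Jarrow, Perry overflow (initial).
  Claymore: +50 → 50 < 100
  Eston: +50 → 50 < 60
  Harrow: +80 → 80 ≥ 80
Round 2 — Harrow overflows.
  Kelston: +10 → 10 < 80
No further overflows.

3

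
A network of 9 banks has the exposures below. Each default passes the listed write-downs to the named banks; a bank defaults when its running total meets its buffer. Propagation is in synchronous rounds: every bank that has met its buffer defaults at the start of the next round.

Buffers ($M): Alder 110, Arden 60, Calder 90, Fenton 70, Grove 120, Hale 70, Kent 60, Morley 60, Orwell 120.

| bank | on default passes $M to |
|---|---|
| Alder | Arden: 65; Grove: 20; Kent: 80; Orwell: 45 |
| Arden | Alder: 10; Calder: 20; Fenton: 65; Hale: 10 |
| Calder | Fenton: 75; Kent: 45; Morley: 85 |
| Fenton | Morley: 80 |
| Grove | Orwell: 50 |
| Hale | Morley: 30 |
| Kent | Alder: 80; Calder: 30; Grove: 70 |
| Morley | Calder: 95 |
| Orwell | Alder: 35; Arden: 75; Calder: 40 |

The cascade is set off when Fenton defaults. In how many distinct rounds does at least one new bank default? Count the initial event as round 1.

Round 1 — Fenton defaults (initial).
  Morley: +80 → 80 ≥ 60
Round 2 — Morley defaults.
  Calder: +95 → 95 ≥ 90
Round 3 — Calder defaults.
  Kent: +45 → 45 < 60
No further defaults.

3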